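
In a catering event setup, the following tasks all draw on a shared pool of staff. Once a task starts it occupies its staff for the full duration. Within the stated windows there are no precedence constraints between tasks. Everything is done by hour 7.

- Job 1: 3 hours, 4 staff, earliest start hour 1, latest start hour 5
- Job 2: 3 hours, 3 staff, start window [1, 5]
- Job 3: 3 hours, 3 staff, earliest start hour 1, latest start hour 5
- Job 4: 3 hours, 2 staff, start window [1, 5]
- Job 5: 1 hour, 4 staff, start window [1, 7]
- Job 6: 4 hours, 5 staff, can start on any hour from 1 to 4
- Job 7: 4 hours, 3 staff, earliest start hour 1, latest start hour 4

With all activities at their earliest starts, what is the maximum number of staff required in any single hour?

24

Early-start schedule: Job 1@1, Job 2@1, Job 3@1, Job 4@1, Job 5@1, Job 6@1, Job 7@1.
Load per hour: hour 1: 24, hour 2: 20, hour 3: 20, hour 4: 8, hour 5: 0, hour 6: 0, hour 7: 0.
Peak is 24.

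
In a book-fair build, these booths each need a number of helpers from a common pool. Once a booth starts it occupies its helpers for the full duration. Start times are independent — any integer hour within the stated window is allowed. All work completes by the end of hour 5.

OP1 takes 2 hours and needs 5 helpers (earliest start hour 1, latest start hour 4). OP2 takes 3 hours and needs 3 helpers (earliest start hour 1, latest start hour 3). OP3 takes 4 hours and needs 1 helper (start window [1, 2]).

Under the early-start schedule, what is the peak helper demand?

Early-start schedule: OP1@1, OP2@1, OP3@1.
Load per hour: hour 1: 9, hour 2: 9, hour 3: 4, hour 4: 1, hour 5: 0.
Peak is 9.

9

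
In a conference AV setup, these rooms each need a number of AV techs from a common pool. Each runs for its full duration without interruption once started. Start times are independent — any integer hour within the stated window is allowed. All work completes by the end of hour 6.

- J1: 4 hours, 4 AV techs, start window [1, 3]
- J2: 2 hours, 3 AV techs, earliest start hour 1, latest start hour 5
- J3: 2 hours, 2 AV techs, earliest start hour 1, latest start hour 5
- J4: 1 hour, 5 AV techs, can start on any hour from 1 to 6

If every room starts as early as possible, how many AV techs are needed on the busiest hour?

14

Early-start schedule: J1@1, J2@1, J3@1, J4@1.
Load per hour: hour 1: 14, hour 2: 9, hour 3: 4, hour 4: 4, hour 5: 0, hour 6: 0.
Peak is 14.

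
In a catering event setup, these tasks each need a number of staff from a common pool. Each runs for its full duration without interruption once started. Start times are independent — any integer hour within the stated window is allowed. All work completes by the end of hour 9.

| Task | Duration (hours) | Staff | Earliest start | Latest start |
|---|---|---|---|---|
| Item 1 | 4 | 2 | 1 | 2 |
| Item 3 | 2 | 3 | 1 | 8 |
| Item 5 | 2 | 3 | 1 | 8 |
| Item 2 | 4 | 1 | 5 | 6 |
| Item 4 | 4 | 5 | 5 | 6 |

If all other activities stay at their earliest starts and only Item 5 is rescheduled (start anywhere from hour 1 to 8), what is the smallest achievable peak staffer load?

Item 5@1: h1:8  h2:8  h3:2  h4:2  h5:6  h6:6  h7:6  h8:6  h9:0 → peak 8
Item 5@2: h1:5  h2:8  h3:5  h4:2  h5:6  h6:6  h7:6  h8:6  h9:0 → peak 8
Item 5@3: h1:5  h2:5  h3:5  h4:5  h5:6  h6:6  h7:6  h8:6  h9:0 → peak 6
Item 5@4: h1:5  h2:5  h3:2  h4:5  h5:9  h6:6  h7:6  h8:6  h9:0 → peak 9
Item 5@5: h1:5  h2:5  h3:2  h4:2  h5:9  h6:9  h7:6  h8:6  h9:0 → peak 9
Item 5@6: h1:5  h2:5  h3:2  h4:2  h5:6  h6:9  h7:9  h8:6  h9:0 → peak 9
Item 5@7: h1:5  h2:5  h3:2  h4:2  h5:6  h6:6  h7:9  h8:9  h9:0 → peak 9
Item 5@8: h1:5  h2:5  h3:2  h4:2  h5:6  h6:6  h7:6  h8:9  h9:3 → peak 9
Best is Item 5@3, peak 6.

6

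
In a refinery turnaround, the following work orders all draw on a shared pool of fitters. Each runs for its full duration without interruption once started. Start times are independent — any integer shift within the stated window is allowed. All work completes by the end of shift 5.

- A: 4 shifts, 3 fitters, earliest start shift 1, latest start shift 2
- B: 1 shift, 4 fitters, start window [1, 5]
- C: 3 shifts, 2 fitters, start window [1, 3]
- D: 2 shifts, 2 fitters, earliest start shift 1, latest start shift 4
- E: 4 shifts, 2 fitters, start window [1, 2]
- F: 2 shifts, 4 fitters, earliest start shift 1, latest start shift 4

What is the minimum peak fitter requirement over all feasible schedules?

9

Early-start (A@1, B@1, C@1, D@1, E@1, F@1) gives peak 17: s1:17  s2:13  s3:7  s4:5  s5:0.
Shift D→2, E→2, F→4.
Schedule A@1, B@1, C@1, D@2, E@2, F@4: s1:9  s2:9  s3:9  s4:9  s5:6 — peak 9.
Total fitter-shifts = 42 over 5 shifts ⇒ peak ≥ ⌈42/5⌉ = 9, so 9 is optimal.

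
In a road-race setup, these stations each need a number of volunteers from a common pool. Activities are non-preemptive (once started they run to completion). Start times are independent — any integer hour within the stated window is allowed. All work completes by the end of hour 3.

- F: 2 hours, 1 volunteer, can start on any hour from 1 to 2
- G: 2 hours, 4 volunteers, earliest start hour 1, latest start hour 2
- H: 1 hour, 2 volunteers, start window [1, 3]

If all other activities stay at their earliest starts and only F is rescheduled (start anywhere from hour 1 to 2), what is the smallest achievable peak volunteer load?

6

F@1: h1:7  h2:5  h3:0 → peak 7
F@2: h1:6  h2:5  h3:1 → peak 6
Best is F@2, peak 6.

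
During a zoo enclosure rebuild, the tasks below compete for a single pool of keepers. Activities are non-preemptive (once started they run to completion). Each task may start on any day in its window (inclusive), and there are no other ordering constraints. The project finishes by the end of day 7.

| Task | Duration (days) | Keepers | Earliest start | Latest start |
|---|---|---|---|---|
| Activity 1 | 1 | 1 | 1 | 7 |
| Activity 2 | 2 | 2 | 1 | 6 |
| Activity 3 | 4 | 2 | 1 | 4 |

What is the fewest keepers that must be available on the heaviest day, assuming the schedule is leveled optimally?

Early-start (Activity 1@1, Activity 2@1, Activity 3@1) gives peak 5: d1:5  d2:4  d3:2  d4:2  d5:0  d6:0  d7:0.
Shift Activity 2→2, Activity 3→4.
Schedule Activity 1@1, Activity 2@2, Activity 3@4: d1:1  d2:2  d3:2  d4:2  d5:2  d6:2  d7:2 — peak 2.
Total keeper-days = 13 over 7 days ⇒ peak ≥ ⌈13/7⌉ = 2, so 2 is optimal.

2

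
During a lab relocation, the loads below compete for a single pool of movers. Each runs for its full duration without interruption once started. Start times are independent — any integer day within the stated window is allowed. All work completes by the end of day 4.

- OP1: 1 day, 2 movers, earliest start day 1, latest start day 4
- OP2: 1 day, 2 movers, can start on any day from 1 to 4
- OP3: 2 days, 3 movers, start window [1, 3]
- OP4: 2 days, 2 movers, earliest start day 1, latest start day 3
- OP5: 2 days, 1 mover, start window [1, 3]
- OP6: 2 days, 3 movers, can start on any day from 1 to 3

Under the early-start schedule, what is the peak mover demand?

13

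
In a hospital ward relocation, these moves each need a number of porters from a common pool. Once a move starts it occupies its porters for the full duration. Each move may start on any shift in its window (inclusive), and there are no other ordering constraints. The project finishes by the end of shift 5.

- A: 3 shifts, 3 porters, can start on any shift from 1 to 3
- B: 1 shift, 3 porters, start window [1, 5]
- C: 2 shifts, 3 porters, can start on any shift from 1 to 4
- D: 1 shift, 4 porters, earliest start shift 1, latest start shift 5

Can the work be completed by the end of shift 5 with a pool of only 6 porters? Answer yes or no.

Schedule A@1, B@1, C@2, D@4: s1:6  s2:6  s3:6  s4:4  s5:0 — peak 6 ≤ 6.

yes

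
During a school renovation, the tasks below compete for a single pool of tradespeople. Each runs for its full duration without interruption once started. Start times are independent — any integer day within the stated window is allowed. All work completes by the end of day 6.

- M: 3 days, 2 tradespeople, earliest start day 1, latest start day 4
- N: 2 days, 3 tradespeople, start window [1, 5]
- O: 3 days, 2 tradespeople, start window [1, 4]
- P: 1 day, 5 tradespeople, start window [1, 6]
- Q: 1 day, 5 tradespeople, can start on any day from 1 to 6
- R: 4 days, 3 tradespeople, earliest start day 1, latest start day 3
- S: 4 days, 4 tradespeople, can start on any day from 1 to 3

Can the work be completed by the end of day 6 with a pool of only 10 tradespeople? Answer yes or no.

Schedule M@1, N@1, O@4, P@1, Q@2, R@3, S@3: d1:10  d2:10  d3:9  d4:9  d5:9  d6:9 — peak 10 ≤ 10.

yes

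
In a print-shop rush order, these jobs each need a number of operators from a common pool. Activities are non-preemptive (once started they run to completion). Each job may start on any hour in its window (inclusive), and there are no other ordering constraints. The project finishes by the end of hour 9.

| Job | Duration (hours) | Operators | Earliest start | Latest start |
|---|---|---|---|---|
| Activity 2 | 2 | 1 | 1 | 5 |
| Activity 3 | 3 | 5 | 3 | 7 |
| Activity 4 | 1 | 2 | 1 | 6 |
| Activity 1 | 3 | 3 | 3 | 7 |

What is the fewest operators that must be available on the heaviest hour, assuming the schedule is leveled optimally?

5

Early-start (Activity 2@1, Activity 3@3, Activity 4@1, Activity 1@3) gives peak 8: h1:3  h2:1  h3:8  h4:8  h5:8  h6:0  h7:0  h8:0  h9:0.
Shift Activity 1→6.
Schedule Activity 2@1, Activity 3@3, Activity 4@1, Activity 1@6: h1:3  h2:1  h3:5  h4:5  h5:5  h6:3  h7:3  h8:3  h9:0 — peak 5.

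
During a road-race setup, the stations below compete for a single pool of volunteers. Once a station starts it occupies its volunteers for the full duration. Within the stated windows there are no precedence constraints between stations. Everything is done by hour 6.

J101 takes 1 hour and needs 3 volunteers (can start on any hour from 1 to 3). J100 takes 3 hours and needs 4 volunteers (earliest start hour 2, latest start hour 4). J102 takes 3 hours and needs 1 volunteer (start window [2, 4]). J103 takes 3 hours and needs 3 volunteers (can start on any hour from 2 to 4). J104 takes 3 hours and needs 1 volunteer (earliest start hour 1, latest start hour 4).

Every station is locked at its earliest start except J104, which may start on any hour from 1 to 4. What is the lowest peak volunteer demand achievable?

9

J104@1: h1:4  h2:9  h3:9  h4:8  h5:0  h6:0 → peak 9
J104@2: h1:3  h2:9  h3:9  h4:9  h5:0  h6:0 → peak 9
J104@3: h1:3  h2:8  h3:9  h4:9  h5:1  h6:0 → peak 9
J104@4: h1:3  h2:8  h3:8  h4:9  h5:1  h6:1 → peak 9
Best is J104@1, peak 9.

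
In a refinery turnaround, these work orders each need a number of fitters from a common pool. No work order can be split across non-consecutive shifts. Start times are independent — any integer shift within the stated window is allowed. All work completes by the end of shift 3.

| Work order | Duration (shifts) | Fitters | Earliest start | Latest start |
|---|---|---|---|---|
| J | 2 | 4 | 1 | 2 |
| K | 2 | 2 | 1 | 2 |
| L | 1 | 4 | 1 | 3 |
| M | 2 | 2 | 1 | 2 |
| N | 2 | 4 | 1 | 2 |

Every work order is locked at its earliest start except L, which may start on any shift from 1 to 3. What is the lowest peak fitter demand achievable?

L@1: s1:16  s2:12  s3:0 → peak 16
L@2: s1:12  s2:16  s3:0 → peak 16
L@3: s1:12  s2:12  s3:4 → peak 12
Best is L@3, peak 12.

12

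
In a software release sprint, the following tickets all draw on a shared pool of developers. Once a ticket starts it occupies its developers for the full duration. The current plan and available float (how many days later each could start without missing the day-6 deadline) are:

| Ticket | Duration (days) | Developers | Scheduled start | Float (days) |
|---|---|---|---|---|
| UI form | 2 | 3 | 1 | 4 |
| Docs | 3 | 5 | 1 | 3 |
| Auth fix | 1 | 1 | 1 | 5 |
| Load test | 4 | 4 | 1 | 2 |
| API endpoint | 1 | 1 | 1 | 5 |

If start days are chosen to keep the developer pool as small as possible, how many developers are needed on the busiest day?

9

Early-start (UI form@1, Docs@1, Auth fix@1, Load test@1, API endpoint@1) gives peak 14: d1:14  d2:12  d3:9  d4:4  d5:0  d6:0.
Shift Load test→3, API endpoint→2.
Schedule UI form@1, Docs@1, Auth fix@1, Load test@3, API endpoint@2: d1:9  d2:9  d3:9  d4:4  d5:4  d6:4 — peak 9.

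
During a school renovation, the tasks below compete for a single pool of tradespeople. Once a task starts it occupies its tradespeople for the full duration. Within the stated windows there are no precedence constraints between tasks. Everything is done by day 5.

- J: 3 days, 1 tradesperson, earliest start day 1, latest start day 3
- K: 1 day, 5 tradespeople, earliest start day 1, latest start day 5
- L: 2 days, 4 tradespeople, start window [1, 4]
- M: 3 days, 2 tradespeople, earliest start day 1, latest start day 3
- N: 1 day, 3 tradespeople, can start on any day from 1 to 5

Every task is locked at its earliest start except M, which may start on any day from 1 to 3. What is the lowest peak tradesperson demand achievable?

M@1: d1:15  d2:7  d3:3  d4:0  d5:0 → peak 15
M@2: d1:13  d2:7  d3:3  d4:2  d5:0 → peak 13
M@3: d1:13  d2:5  d3:3  d4:2  d5:2 → peak 13
Best is M@2, peak 13.

13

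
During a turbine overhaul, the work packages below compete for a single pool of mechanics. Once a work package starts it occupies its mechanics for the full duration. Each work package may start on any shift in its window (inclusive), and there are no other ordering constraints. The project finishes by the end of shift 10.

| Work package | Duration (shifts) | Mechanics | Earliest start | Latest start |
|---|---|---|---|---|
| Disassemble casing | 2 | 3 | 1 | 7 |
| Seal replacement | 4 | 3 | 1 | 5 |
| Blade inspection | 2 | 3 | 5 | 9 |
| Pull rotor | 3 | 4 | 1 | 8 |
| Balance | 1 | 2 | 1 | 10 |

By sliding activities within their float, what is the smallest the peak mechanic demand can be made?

6

Early-start (Disassemble casing@1, Seal replacement@1, Blade inspection@5, Pull rotor@1, Balance@1) gives peak 12: s1:12  s2:10  s3:7  s4:3  s5:3  s6:3  s7:0  s8:0  s9:0  s10:0.
Shift Pull rotor→7, Balance→3.
Schedule Disassemble casing@1, Seal replacement@1, Blade inspection@5, Pull rotor@7, Balance@3: s1:6  s2:6  s3:5  s4:3  s5:3  s6:3  s7:4  s8:4  s9:4  s10:0 — peak 6.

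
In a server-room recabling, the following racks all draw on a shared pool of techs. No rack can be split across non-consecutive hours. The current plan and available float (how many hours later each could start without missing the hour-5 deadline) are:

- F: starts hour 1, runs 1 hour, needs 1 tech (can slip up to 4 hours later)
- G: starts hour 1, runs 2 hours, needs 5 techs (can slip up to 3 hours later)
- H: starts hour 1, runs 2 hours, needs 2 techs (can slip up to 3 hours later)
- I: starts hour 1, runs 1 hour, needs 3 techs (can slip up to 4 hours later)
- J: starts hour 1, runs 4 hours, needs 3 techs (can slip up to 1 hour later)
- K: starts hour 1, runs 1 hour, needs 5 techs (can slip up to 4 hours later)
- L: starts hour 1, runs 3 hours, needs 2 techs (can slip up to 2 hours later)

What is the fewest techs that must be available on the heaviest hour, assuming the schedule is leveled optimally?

Early-start (F@1, G@1, H@1, I@1, J@1, K@1, L@1) gives peak 21: h1:21  h2:12  h3:5  h4:3  h5:0.
Shift H→4, I→3, K→5, L→3.
Schedule F@1, G@1, H@4, I@3, J@1, K@5, L@3: h1:9  h2:8  h3:8  h4:7  h5:9 — peak 9.
Total tech-hours = 41 over 5 hours ⇒ peak ≥ ⌈41/5⌉ = 9, so 9 is optimal.

9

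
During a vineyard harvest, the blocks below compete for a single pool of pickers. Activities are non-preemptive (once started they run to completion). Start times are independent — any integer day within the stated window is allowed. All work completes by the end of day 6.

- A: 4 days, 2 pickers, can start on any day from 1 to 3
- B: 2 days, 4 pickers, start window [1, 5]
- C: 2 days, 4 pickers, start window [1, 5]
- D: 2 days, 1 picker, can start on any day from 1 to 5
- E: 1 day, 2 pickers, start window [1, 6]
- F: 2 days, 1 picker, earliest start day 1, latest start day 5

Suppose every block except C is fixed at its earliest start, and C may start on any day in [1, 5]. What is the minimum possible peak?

C@1: d1:14  d2:12  d3:2  d4:2  d5:0  d6:0 → peak 14
C@2: d1:10  d2:12  d3:6  d4:2  d5:0  d6:0 → peak 12
C@3: d1:10  d2:8  d3:6  d4:6  d5:0  d6:0 → peak 10
C@4: d1:10  d2:8  d3:2  d4:6  d5:4  d6:0 → peak 10
C@5: d1:10  d2:8  d3:2  d4:2  d5:4  d6:4 → peak 10
Best is C@3, peak 10.

10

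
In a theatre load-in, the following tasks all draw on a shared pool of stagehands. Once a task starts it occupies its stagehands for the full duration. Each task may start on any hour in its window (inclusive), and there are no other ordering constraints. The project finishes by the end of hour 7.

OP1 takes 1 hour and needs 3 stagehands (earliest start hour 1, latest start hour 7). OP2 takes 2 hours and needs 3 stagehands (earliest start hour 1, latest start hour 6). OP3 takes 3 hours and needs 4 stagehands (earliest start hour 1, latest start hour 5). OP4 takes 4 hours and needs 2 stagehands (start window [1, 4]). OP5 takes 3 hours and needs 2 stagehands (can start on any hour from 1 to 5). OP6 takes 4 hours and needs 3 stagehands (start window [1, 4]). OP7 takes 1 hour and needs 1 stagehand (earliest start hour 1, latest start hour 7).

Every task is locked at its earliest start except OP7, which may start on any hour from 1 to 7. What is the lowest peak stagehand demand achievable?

17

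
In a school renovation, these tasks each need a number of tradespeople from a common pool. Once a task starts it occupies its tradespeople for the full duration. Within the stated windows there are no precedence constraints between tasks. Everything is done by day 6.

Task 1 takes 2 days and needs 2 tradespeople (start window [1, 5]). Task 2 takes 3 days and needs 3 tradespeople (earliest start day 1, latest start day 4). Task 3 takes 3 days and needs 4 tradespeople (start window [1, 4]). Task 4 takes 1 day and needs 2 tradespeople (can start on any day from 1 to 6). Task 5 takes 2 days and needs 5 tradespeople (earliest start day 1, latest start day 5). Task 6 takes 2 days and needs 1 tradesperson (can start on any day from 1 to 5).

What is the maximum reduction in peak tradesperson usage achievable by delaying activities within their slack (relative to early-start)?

Early-start peak: d1:17  d2:15  d3:7  d4:0  d5:0  d6:0 ⇒ 17.
Leveled (Task 1@1, Task 2@3, Task 3@1, Task 4@1, Task 5@4, Task 6@2): d1:8  d2:7  d3:8  d4:8  d5:8  d6:0 ⇒ 8.
Reduction 17 − 8 = 9.

9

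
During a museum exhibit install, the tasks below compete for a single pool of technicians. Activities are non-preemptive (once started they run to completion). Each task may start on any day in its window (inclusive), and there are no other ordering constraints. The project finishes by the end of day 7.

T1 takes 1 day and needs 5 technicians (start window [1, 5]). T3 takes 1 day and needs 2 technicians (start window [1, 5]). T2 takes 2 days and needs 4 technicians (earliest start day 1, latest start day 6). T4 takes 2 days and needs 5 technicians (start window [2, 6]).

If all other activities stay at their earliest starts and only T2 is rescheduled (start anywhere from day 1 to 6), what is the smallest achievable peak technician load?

T2@1: d1:11  d2:9  d3:5  d4:0  d5:0  d6:0  d7:0 → peak 11
T2@2: d1:7  d2:9  d3:9  d4:0  d5:0  d6:0  d7:0 → peak 9
T2@3: d1:7  d2:5  d3:9  d4:4  d5:0  d6:0  d7:0 → peak 9
T2@4: d1:7  d2:5  d3:5  d4:4  d5:4  d6:0  d7:0 → peak 7
T2@5: d1:7  d2:5  d3:5  d4:0  d5:4  d6:4  d7:0 → peak 7
T2@6: d1:7  d2:5  d3:5  d4:0  d5:0  d6:4  d7:4 → peak 7
Best is T2@4, peak 7.

7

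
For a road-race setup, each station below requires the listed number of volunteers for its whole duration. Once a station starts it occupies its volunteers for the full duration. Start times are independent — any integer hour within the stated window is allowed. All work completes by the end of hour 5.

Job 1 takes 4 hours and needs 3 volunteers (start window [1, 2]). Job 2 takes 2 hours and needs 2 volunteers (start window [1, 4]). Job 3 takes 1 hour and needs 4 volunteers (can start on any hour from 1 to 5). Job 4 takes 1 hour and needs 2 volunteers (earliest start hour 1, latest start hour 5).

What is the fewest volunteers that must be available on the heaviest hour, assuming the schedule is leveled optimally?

5

Early-start (Job 1@1, Job 2@1, Job 3@1, Job 4@1) gives peak 11: h1:11  h2:5  h3:3  h4:3  h5:0.
Shift Job 3→5, Job 4→3.
Schedule Job 1@1, Job 2@1, Job 3@5, Job 4@3: h1:5  h2:5  h3:5  h4:3  h5:4 — peak 5.
Total volunteer-hours = 22 over 5 hours ⇒ peak ≥ ⌈22/5⌉ = 5, so 5 is optimal.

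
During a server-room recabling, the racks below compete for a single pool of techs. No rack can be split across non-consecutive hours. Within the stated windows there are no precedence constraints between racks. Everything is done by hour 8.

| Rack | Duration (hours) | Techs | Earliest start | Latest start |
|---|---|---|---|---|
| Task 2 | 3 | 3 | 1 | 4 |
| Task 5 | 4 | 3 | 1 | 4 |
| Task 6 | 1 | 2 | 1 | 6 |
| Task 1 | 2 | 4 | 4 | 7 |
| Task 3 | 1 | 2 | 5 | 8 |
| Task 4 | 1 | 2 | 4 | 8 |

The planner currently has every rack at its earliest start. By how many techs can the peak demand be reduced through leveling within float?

3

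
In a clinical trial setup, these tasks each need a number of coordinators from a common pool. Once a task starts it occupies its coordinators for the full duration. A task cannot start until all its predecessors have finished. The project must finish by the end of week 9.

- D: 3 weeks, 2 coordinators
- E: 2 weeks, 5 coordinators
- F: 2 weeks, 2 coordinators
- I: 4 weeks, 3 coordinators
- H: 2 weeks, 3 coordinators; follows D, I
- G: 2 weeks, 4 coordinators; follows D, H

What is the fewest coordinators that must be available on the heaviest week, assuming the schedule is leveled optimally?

Early-start (D@1, E@1, F@1, I@1, H@5, G@7) gives peak 12: w1:12  w2:12  w3:5  w4:3  w5:3  w6:3  w7:4  w8:4  w9:0.
Shift E→4.
Schedule D@1, E@4, F@1, I@1, H@5, G@7: w1:7  w2:7  w3:5  w4:8  w5:8  w6:3  w7:4  w8:4  w9:0 — peak 8.

8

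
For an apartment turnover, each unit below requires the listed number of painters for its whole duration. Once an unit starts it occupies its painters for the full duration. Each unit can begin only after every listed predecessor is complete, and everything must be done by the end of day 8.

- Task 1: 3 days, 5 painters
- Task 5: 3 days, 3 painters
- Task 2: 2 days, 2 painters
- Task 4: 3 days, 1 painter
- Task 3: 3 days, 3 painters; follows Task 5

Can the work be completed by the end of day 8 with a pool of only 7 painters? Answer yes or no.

The minimum achievable peak is 8; 7 < 8, so no feasible schedule stays within the cap.

no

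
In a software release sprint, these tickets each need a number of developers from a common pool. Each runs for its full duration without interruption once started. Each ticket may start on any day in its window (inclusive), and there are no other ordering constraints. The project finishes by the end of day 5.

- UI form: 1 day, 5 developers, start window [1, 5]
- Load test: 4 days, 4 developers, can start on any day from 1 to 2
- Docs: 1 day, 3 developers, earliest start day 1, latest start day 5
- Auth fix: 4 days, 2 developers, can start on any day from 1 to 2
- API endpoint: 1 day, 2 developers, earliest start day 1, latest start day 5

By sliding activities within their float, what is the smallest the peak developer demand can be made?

Early-start (UI form@1, Load test@1, Docs@1, Auth fix@1, API endpoint@1) gives peak 16: d1:16  d2:6  d3:6  d4:6  d5:0.
Shift Load test→2, Auth fix→2, API endpoint→2.
Schedule UI form@1, Load test@2, Docs@1, Auth fix@2, API endpoint@2: d1:8  d2:8  d3:6  d4:6  d5:6 — peak 8.

8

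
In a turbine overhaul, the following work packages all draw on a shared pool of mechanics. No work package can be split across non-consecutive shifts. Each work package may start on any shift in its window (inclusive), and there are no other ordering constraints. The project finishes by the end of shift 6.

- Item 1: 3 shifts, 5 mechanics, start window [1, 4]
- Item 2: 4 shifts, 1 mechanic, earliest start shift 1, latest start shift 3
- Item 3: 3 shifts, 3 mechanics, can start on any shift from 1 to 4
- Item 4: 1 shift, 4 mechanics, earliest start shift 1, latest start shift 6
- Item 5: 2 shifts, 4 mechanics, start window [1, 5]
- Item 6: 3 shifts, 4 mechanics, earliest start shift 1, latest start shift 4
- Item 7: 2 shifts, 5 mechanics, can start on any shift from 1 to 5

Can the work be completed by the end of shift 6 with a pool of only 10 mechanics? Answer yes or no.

Total mechanic-shifts = 62; over 6 shifts the average is 62/6 > 10, so some shift must exceed 10.

no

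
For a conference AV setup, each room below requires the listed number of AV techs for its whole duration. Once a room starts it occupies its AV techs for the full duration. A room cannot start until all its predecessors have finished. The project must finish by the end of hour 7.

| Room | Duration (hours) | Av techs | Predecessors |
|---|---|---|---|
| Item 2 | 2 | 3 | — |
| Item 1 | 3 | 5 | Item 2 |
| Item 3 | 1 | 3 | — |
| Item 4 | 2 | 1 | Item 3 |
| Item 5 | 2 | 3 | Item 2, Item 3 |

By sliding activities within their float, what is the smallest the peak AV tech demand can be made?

Early-start (Item 2@1, Item 1@3, Item 3@1, Item 4@2, Item 5@3) gives peak 9: h1:6  h2:4  h3:9  h4:8  h5:5  h6:0  h7:0.
Shift Item 5→6.
Schedule Item 2@1, Item 1@3, Item 3@1, Item 4@2, Item 5@6: h1:6  h2:4  h3:6  h4:5  h5:5  h6:3  h7:3 — peak 6.

6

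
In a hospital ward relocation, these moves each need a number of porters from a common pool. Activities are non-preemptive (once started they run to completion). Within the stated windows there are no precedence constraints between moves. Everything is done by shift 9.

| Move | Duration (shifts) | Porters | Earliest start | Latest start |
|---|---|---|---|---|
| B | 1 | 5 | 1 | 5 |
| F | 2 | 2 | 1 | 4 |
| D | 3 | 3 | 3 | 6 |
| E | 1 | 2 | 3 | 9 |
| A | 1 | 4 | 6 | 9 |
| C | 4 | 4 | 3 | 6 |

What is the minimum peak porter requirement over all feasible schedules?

7

Early-start (B@1, F@1, D@3, E@3, A@6, C@3) gives peak 9: s1:7  s2:2  s3:9  s4:7  s5:7  s6:8  s7:0  s8:0  s9:0.
Shift A→8, C→4.
Schedule B@1, F@1, D@3, E@3, A@8, C@4: s1:7  s2:2  s3:5  s4:7  s5:7  s6:4  s7:4  s8:4  s9:0 — peak 7.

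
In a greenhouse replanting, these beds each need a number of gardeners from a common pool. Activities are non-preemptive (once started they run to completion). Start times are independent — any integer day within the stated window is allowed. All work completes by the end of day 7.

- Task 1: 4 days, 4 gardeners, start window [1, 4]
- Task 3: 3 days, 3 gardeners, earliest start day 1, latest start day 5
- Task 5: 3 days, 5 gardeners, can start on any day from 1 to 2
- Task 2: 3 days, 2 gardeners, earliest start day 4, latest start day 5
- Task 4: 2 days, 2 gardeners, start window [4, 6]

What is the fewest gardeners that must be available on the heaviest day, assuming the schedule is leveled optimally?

8

Early-start (Task 1@1, Task 3@1, Task 5@1, Task 2@4, Task 4@4) gives peak 12: d1:12  d2:12  d3:12  d4:8  d5:4  d6:2  d7:0.
Shift Task 1→4.
Schedule Task 1@4, Task 3@1, Task 5@1, Task 2@4, Task 4@4: d1:8  d2:8  d3:8  d4:8  d5:8  d6:6  d7:4 — peak 8.
Total gardener-days = 50 over 7 days ⇒ peak ≥ ⌈50/7⌉ = 8, so 8 is optimal.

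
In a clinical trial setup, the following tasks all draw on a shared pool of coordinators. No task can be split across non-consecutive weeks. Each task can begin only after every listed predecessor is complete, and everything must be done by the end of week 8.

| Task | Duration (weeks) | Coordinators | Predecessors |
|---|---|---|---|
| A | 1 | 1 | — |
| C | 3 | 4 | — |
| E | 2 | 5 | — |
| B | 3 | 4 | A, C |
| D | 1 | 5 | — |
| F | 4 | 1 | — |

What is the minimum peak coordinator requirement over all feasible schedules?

Early-start (A@1, C@1, E@1, B@4, D@1, F@1) gives peak 16: w1:16  w2:10  w3:5  w4:5  w5:4  w6:4  w7:0  w8:0.
Shift E→2, D→4, F→5.
Schedule A@1, C@1, E@2, B@4, D@4, F@5: w1:5  w2:9  w3:9  w4:9  w5:5  w6:5  w7:1  w8:1 — peak 9.

9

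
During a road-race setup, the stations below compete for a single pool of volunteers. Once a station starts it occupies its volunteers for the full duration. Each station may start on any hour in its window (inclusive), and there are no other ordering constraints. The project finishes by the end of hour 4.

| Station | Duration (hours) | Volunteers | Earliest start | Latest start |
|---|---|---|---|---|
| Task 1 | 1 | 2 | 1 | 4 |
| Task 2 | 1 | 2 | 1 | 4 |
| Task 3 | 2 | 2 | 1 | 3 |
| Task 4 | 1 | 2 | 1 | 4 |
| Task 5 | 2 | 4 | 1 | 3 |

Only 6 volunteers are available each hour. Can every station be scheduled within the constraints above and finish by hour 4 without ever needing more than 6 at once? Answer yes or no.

Schedule Task 1@1, Task 2@1, Task 3@1, Task 4@2, Task 5@3: h1:6  h2:4  h3:4  h4:4 — peak 6 ≤ 6.

yes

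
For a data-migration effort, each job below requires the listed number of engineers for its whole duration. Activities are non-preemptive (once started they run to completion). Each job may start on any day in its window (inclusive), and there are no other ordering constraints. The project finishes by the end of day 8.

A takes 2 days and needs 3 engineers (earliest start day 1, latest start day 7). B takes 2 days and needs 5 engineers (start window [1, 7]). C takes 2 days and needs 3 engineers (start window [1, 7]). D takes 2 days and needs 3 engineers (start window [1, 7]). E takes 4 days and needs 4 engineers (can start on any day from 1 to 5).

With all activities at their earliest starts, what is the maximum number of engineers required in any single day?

Early-start schedule: A@1, B@1, C@1, D@1, E@1.
Load per day: day 1: 18, day 2: 18, day 3: 4, day 4: 4, day 5: 0, day 6: 0, day 7: 0, day 8: 0.
Peak is 18.

18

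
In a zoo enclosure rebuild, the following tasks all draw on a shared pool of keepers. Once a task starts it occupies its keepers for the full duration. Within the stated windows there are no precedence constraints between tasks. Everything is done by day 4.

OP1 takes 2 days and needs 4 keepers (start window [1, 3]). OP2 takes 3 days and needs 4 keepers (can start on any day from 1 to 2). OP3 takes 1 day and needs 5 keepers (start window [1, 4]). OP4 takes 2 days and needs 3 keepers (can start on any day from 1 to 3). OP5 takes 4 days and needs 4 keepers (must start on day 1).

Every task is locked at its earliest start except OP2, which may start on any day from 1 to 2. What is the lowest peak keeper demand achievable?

OP2@1: d1:20  d2:15  d3:8  d4:4 → peak 20
OP2@2: d1:16  d2:15  d3:8  d4:8 → peak 16
Best is OP2@2, peak 16.

16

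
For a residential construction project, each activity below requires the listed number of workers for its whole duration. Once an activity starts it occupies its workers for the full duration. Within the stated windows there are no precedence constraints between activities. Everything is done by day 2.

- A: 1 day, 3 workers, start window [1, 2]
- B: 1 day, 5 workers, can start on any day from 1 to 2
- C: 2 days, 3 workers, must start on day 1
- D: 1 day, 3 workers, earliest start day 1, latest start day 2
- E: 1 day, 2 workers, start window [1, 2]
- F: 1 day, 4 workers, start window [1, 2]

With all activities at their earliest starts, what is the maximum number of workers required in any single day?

20

Early-start schedule: A@1, B@1, C@1, D@1, E@1, F@1.
Load per day: day 1: 20, day 2: 3.
Peak is 20.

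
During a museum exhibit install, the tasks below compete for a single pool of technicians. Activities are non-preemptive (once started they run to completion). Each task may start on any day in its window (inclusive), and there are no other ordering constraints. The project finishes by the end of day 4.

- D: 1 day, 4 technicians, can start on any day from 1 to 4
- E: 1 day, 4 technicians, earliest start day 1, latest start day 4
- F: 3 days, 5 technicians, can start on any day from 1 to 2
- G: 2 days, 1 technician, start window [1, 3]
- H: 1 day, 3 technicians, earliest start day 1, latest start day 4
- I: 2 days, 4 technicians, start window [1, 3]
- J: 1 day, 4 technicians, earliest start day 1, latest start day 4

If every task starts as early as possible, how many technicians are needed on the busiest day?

Early-start schedule: D@1, E@1, F@1, G@1, H@1, I@1, J@1.
Load per day: day 1: 25, day 2: 10, day 3: 5, day 4: 0.
Peak is 25.

25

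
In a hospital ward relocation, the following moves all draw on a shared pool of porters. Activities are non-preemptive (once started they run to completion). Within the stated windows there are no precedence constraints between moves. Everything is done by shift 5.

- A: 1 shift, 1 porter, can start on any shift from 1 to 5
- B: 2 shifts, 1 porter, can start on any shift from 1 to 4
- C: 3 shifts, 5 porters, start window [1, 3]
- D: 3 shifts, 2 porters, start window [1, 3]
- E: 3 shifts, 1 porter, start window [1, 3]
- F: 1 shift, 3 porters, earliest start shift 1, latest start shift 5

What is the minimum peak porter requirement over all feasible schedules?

8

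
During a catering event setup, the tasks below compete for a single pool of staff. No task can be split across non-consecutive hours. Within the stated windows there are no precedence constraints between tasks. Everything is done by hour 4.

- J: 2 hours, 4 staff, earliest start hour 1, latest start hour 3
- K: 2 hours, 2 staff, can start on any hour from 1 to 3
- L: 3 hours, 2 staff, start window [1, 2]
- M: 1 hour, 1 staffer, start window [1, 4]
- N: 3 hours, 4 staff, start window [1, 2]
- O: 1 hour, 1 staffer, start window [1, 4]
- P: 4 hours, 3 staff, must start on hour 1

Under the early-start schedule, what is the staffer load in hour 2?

15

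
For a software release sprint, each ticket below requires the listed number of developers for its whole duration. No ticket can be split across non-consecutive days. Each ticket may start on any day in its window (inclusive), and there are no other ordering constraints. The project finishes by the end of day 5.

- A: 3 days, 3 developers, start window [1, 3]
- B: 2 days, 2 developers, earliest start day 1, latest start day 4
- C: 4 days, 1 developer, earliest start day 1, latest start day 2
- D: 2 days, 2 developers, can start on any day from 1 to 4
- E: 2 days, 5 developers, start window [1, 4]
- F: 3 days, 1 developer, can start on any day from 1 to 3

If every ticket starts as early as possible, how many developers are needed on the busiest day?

Early-start schedule: A@1, B@1, C@1, D@1, E@1, F@1.
Load per day: day 1: 14, day 2: 14, day 3: 5, day 4: 1, day 5: 0.
Peak is 14.

14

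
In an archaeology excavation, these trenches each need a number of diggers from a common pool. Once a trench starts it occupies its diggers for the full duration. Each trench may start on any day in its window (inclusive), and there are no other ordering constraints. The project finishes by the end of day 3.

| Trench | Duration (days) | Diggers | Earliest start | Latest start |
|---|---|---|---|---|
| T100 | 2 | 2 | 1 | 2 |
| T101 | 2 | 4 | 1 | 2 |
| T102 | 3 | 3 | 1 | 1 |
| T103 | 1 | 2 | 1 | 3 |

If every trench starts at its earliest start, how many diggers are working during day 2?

9

At early start, day 2 has: T100, T101, T102.
Demand: 2 + 4 + 3 = 9.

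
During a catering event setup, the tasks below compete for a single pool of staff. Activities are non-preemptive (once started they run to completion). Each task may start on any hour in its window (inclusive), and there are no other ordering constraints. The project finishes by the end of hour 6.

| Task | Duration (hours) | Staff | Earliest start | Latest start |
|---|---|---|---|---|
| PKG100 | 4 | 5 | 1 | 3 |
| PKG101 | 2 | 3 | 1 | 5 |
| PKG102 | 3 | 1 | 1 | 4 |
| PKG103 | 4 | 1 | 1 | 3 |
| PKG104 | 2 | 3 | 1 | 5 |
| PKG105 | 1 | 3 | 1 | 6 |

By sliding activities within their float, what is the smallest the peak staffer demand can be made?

Early-start (PKG100@1, PKG101@1, PKG102@1, PKG103@1, PKG104@1, PKG105@1) gives peak 16: h1:16  h2:13  h3:7  h4:6  h5:0  h6:0.
Shift PKG102→3, PKG103→3, PKG104→5, PKG105→5.
Schedule PKG100@1, PKG101@1, PKG102@3, PKG103@3, PKG104@5, PKG105@5: h1:8  h2:8  h3:7  h4:7  h5:8  h6:4 — peak 8.

8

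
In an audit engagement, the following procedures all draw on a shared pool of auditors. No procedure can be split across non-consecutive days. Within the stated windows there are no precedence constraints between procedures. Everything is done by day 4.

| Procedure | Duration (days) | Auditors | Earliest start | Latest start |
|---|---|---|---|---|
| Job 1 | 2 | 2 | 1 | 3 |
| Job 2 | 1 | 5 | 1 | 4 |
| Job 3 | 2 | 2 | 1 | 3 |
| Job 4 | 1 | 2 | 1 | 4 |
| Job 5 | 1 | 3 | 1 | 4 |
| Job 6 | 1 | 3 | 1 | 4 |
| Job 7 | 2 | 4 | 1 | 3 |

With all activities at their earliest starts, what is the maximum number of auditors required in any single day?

Early-start schedule: Job 1@1, Job 2@1, Job 3@1, Job 4@1, Job 5@1, Job 6@1, Job 7@1.
Load per day: day 1: 21, day 2: 8, day 3: 0, day 4: 0.
Peak is 21.

21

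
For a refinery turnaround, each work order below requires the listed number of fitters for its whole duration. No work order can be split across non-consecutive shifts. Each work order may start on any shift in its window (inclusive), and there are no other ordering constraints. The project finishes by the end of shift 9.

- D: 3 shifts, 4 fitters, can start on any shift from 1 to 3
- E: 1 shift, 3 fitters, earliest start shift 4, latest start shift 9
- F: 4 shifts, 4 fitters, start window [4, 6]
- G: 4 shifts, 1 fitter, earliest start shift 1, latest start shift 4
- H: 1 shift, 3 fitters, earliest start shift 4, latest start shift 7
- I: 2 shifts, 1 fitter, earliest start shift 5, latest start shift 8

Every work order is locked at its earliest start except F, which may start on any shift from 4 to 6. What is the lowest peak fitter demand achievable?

F@4: s1:5  s2:5  s3:5  s4:11  s5:5  s6:5  s7:4  s8:0  s9:0 → peak 11
F@5: s1:5  s2:5  s3:5  s4:7  s5:5  s6:5  s7:4  s8:4  s9:0 → peak 7
F@6: s1:5  s2:5  s3:5  s4:7  s5:1  s6:5  s7:4  s8:4  s9:4 → peak 7
Best is F@5, peak 7.

7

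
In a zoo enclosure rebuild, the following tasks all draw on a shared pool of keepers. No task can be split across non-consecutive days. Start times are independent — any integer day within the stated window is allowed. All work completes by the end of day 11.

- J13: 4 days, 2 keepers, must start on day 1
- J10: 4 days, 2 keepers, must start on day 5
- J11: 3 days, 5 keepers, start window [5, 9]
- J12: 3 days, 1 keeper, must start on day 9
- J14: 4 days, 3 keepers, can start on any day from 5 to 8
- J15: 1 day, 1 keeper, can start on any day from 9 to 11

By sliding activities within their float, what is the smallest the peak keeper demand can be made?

Early-start (J13@1, J10@5, J11@5, J12@9, J14@5, J15@9) gives peak 10: d1:2  d2:2  d3:2  d4:2  d5:10  d6:10  d7:10  d8:5  d9:2  d10:1  d11:1.
Shift J14→8.
Schedule J13@1, J10@5, J11@5, J12@9, J14@8, J15@9: d1:2  d2:2  d3:2  d4:2  d5:7  d6:7  d7:7  d8:5  d9:5  d10:4  d11:4 — peak 7.

7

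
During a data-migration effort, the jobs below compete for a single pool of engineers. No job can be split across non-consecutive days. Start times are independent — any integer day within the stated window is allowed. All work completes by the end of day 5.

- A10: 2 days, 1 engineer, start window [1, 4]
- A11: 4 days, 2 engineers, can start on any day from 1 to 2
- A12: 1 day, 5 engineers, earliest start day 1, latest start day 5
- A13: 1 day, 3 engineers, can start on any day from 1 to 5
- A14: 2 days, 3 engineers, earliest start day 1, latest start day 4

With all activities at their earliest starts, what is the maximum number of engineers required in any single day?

14

Early-start schedule: A10@1, A11@1, A12@1, A13@1, A14@1.
Load per day: day 1: 14, day 2: 6, day 3: 2, day 4: 2, day 5: 0.
Peak is 14.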